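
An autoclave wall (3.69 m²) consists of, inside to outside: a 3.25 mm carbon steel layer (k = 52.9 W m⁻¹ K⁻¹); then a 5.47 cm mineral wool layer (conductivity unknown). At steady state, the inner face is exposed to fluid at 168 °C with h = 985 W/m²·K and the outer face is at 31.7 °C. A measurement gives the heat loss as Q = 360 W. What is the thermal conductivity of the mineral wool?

k = 0.0392 W/m·K

ΣR = ΔT/Q = |168 − 31.7|/360 = 0.3786 K/W
Known resistances:
  R_conv,in = 1/(hA) = 1/(985·3.69) = 2.751×10^-4 K/W
  R_carbon steel = L/(kA) = 0.00325/(52.9·3.69) = 1.665×10^-5 K/W
R_mineral wool = ΣR − ΣR_known = 0.3786 − 2.918×10^-4 = 0.3783 K/W
L/(kA) = 0.3783 ⇒ k = 0.0547/(0.3783·3.69) = 0.0392 W/m·K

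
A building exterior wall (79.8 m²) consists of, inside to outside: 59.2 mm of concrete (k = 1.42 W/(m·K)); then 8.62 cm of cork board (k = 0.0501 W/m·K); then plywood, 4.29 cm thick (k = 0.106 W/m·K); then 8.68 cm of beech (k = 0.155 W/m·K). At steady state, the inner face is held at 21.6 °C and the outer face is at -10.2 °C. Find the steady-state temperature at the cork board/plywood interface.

Treat each layer as a resistance in series:
  R_concrete = L/(kA) = 0.0592/(1.42·79.8) = 5.224×10^-4 K/W
  R_cork board = L/(kA) = 0.0862/(0.0501·79.8) = 0.02156 K/W
  R_plywood = L/(kA) = 0.0429/(0.106·79.8) = 0.005072 K/W
  R_beech = L/(kA) = 0.0868/(0.155·79.8) = 0.007018 K/W
ΣR = 5.224×10^-4 + 0.02156 + 0.005072 + 0.007018 = 0.03417 K/W
Q = ΔT/ΣR = (21.6 °C − -10.2 °C)/0.03417 = 930.6 W
From the inner boundary to the cork board/plywood interface, ΣR_partial = 0.02208 K/W.
T_interface = T_in − Q·ΣR_partial = 21.6 °C − (930.6)(0.02208) = 1.05 °C

T = 1.05 °C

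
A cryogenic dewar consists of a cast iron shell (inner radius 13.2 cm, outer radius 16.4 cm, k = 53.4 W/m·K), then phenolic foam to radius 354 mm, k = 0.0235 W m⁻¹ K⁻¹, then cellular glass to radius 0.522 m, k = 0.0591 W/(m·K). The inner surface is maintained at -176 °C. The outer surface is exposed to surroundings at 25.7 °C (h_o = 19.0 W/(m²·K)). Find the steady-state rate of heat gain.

Q = 16.4 W

Series thermal resistances, inner to outer:
  R_cast iron = (1/0.132 − 1/0.164)/(4πk) = 1.478/(4π·53.4) = 0.002203 K/W
  R_phenolic foam = (1/0.164 − 1/0.354)/(4πk) = 3.273/(4π·0.0235) = 11.08 K/W
  R_cellular glass = (1/0.354 − 1/0.522)/(4πk) = 0.9091/(4π·0.0591) = 1.224 K/W
  R_conv,out = 1/(4πr²h) = 1/(4π·0.522²·19.0) = 0.01537 K/W
ΣR = 0.002203 + 11.08 + 1.224 + 0.01537 = 12.32 K/W
Q = ΔT/ΣR = (-176 °C − 25.7 °C)/12.32 = -16.4 W
(Negative Q ⇒ heat flows inward; heat gain = 16.4 W.)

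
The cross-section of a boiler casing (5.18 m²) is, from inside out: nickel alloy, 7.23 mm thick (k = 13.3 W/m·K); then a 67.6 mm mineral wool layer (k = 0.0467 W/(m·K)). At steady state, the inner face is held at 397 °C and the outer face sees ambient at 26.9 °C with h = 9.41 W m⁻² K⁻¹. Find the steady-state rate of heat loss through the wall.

Q = 1230 W

Resistance network (inner→outer):
  R_nickel alloy = L/(kA) = 0.00723/(13.3·5.18) = 1.049×10^-4 K/W
  R_mineral wool = L/(kA) = 0.0676/(0.0467·5.18) = 0.2794 K/W
  R_conv,out = 1/(hA) = 1/(9.41·5.18) = 0.02052 K/W
ΣR = 1.049×10^-4 + 0.2794 + 0.02052 = 0.3000 K/W
Q = ΔT/ΣR = (397 °C − 26.9 °C)/0.3000 = 1230 W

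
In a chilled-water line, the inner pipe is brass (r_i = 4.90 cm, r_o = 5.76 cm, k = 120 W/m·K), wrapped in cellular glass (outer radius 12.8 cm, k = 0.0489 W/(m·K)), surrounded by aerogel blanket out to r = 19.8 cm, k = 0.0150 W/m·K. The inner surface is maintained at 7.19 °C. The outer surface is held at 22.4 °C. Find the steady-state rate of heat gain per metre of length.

Resistance network (inner→outer):
  R'_brass = ln(0.0576/0.0490)/(2πk) = 0.1617/(2π·120) = 2.145×10^-4 m·K/W
  R'_cellular glass = ln(0.128/0.0576)/(2πk) = 0.7985/(2π·0.0489) = 2.599 m·K/W
  R'_aerogel blanket = ln(0.198/0.128)/(2πk) = 0.4362/(2π·0.0150) = 4.629 m·K/W
ΣR = 2.145×10^-4 + 2.599 + 4.629 = 7.228 m·K/W
Q' = ΔT/ΣR = (7.19 °C − 22.4 °C)/7.228 = -2.10 W/m
(Negative Q' ⇒ heat flows inward; heat gain = 2.10 W/m.)

Q' = 2.10 W/m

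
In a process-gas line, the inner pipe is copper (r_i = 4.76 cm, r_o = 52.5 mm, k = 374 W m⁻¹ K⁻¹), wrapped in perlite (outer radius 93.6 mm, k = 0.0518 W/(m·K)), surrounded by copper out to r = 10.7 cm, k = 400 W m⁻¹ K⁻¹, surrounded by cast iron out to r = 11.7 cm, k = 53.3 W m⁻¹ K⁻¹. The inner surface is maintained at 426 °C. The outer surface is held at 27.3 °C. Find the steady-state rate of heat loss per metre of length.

Series thermal resistances, inner to outer:
  R'_copper = ln(0.0525/0.0476)/(2πk) = 0.09798/(2π·374) = 4.170×10^-5 m·K/W
  R'_perlite = ln(0.0936/0.0525)/(2πk) = 0.5782/(2π·0.0518) = 1.777 m·K/W
  R'_copper = ln(0.107/0.0936)/(2πk) = 0.1338/(2π·400) = 5.324×10^-5 m·K/W
  R'_cast iron = ln(0.117/0.107)/(2πk) = 0.08935/(2π·53.3) = 2.668×10^-4 m·K/W
ΣR = 4.170×10^-5 + 1.777 + 5.324×10^-5 + 2.668×10^-4 = 1.777 m·K/W
Q' = ΔT/ΣR = (426 °C − 27.3 °C)/1.777 = 224 W/m

Q' = 224 W/m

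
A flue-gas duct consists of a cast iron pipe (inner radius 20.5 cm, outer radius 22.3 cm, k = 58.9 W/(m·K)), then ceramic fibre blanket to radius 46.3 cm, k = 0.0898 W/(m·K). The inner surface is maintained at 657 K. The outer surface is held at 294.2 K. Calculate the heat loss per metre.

Resistance network (inner→outer):
  R'_cast iron = ln(0.223/0.205)/(2πk) = 0.08416/(2π·58.9) = 2.274×10^-4 m·K/W
  R'_ceramic fibre blanket = ln(0.463/0.223)/(2πk) = 0.7306/(2π·0.0898) = 1.295 m·K/W
ΣR = 2.274×10^-4 + 1.295 = 1.295 m·K/W
Q' = ΔT/ΣR = (657 K − 294.2 K)/1.295 = 280 W/m

Q' = 280 W/m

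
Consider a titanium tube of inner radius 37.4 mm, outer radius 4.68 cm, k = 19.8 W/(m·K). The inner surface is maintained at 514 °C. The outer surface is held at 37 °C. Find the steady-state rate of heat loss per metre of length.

Q' = 2πk·ΔT/ln(r₂/r₁) = 2π × 19.8 × 477 / ln(0.0468/0.0374) = 2.65×10^5 W/m

Q' = 265 kW/m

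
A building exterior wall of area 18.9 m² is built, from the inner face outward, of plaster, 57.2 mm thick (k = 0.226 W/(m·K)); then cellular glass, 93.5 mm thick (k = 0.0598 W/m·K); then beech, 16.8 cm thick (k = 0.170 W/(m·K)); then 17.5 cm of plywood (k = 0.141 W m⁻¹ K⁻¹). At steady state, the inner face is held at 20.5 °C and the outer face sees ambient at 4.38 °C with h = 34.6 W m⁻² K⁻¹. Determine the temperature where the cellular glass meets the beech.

Resistance network (inner→outer):
  R_plaster = L/(kA) = 0.0572/(0.226·18.9) = 0.01339 K/W
  R_cellular glass = L/(kA) = 0.0935/(0.0598·18.9) = 0.08273 K/W
  R_beech = L/(kA) = 0.168/(0.170·18.9) = 0.05229 K/W
  R_plywood = L/(kA) = 0.175/(0.141·18.9) = 0.06567 K/W
  R_conv,out = 1/(hA) = 1/(34.6·18.9) = 0.001529 K/W
ΣR = 0.01339 + 0.08273 + 0.05229 + 0.06567 + 0.001529 = 0.2156 K/W
Q = ΔT/ΣR = (20.5 °C − 4.38 °C)/0.2156 = 74.77 W
From the inner boundary to the cellular glass/beech interface, ΣR_partial = 0.09612 K/W.
T_interface = T_in − Q·ΣR_partial = 20.5 °C − (74.77)(0.09612) = 13.3 °C

T = 13.3 °C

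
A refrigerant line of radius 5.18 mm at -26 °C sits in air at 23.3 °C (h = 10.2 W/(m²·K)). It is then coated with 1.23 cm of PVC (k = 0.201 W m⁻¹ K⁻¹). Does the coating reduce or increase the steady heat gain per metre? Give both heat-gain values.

increases: 16.4 → 26.6 W/m

Critical radius for a cylinder: r_cr = k/h = 0.0197 m = 1.97 cm.
Outer radius after coating: r₂ = 0.00518 + 0.0123 = 0.01748 m.
Since r₁ < r_cr and r₂ ≤ r_cr, the coating moves toward the maximum at r_cr — heat gain rises.
Bare: R = 1/(2πr₁h) = 3.012 m·K/W; Q = 49.3/3.012 = 16.4 W/m.
Coated: R = R_cond + R_conv = 1.856 m·K/W; Q = 49.3/1.856 = 26.6 W/m.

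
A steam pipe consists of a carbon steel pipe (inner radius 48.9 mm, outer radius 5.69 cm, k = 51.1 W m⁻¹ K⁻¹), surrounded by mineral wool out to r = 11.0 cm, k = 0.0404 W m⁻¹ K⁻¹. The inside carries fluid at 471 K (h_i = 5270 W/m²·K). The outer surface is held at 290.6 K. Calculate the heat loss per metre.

Q' = 69.4 W/m

Resistance network (inner→outer):
  R'_conv,in = 1/(2πr h) = 1/(2π·0.0489·5270) = 6.176×10^-4 m·K/W
  R'_carbon steel = ln(0.0569/0.0489)/(2πk) = 0.1515/(2π·51.1) = 4.719×10^-4 m·K/W
  R'_mineral wool = ln(0.110/0.0569)/(2πk) = 0.6592/(2π·0.0404) = 2.597 m·K/W
ΣR = 6.176×10^-4 + 4.719×10^-4 + 2.597 = 2.598 m·K/W
Q' = ΔT/ΣR = (471 K − 290.6 K)/2.598 = 69.4 W/m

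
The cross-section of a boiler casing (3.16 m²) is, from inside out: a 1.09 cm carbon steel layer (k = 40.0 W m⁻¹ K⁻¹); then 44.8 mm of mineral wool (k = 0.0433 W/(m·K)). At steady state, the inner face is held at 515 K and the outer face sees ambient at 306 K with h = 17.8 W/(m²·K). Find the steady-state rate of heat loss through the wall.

Treat each layer as a resistance in series:
  R_carbon steel = L/(kA) = 0.0109/(40.0·3.16) = 8.623×10^-5 K/W
  R_mineral wool = L/(kA) = 0.0448/(0.0433·3.16) = 0.3274 K/W
  R_conv,out = 1/(hA) = 1/(17.8·3.16) = 0.01778 K/W
ΣR = 8.623×10^-5 + 0.3274 + 0.01778 = 0.3453 K/W
Q = ΔT/ΣR = (515 K − 306 K)/0.3453 = 605 W

Q = 605 W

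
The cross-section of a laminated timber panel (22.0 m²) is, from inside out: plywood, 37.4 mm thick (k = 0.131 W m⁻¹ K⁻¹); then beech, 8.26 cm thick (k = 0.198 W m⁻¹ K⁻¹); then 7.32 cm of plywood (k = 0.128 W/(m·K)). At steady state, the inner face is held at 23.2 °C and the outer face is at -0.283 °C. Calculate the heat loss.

Treat each layer as a resistance in series:
  R_plywood = L/(kA) = 0.0374/(0.131·22.0) = 0.01298 K/W
  R_beech = L/(kA) = 0.0826/(0.198·22.0) = 0.01896 K/W
  R_plywood = L/(kA) = 0.0732/(0.128·22.0) = 0.02599 K/W
ΣR = 0.01298 + 0.01896 + 0.02599 = 0.05793 K/W
Q = ΔT/ΣR = (23.2 °C − -0.283 °C)/0.05793 = 405 W

Q = 405 W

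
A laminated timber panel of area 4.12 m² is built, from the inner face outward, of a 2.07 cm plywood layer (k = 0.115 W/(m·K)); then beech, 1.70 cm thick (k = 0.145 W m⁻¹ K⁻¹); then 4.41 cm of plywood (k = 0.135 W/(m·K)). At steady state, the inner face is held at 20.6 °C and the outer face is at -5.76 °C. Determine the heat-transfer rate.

Q = 174 W

Series thermal resistances, inner to outer:
  R_plywood = L/(kA) = 0.0207/(0.115·4.12) = 0.04369 K/W
  R_beech = L/(kA) = 0.0170/(0.145·4.12) = 0.02846 K/W
  R_plywood = L/(kA) = 0.0441/(0.135·4.12) = 0.07929 K/W
ΣR = 0.04369 + 0.02846 + 0.07929 = 0.1514 K/W
Q = ΔT/ΣR = (20.6 °C − -5.76 °C)/0.1514 = 174 W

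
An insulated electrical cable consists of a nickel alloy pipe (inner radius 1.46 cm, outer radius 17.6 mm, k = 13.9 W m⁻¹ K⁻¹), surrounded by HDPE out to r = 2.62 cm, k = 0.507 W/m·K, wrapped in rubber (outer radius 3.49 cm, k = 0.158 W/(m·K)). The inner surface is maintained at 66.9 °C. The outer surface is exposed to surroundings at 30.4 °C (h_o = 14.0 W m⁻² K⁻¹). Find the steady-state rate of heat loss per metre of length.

Q' = 49.2 W/m

Resistance network (inner→outer):
  R'_nickel alloy = ln(0.0176/0.0146)/(2πk) = 0.1869/(2π·13.9) = 0.002140 m·K/W
  R'_HDPE = ln(0.0262/0.0176)/(2πk) = 0.3979/(2π·0.507) = 0.1249 m·K/W
  R'_rubber = ln(0.0349/0.0262)/(2πk) = 0.2867/(2π·0.158) = 0.2888 m·K/W
  R'_conv,out = 1/(2πr h) = 1/(2π·0.0349·14.0) = 0.3257 m·K/W
ΣR = 0.002140 + 0.1249 + 0.2888 + 0.3257 = 0.7415 m·K/W
Q' = ΔT/ΣR = (66.9 °C − 30.4 °C)/0.7415 = 49.2 W/m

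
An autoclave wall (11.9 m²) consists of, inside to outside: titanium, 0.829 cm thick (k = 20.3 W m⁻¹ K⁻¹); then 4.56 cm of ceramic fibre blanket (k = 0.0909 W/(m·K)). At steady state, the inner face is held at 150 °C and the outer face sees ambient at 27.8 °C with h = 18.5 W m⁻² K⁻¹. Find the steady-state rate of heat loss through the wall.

Q = 2610 W

Series thermal resistances, inner to outer:
  R_titanium = L/(kA) = 0.00829/(20.3·11.9) = 3.432×10^-5 K/W
  R_ceramic fibre blanket = L/(kA) = 0.0456/(0.0909·11.9) = 0.04216 K/W
  R_conv,out = 1/(hA) = 1/(18.5·11.9) = 0.004542 K/W
ΣR = 3.432×10^-5 + 0.04216 + 0.004542 = 0.04674 K/W
Q = ΔT/ΣR = (150 °C − 27.8 °C)/0.04674 = 2610 W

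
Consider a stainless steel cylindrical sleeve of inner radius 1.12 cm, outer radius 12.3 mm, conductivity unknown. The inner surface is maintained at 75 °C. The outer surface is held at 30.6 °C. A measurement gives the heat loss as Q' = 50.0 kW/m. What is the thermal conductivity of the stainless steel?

k = 16.8 W/m·K

ΣR = ΔT/Q' = |75 − 30.6|/50000 = 8.880×10^-4 m·K/W
ln(r₂/r₁)/(2πk) = 8.880×10^-4 ⇒ k = 0.09369/(2π·8.880×10^-4) = 16.8 W/m·K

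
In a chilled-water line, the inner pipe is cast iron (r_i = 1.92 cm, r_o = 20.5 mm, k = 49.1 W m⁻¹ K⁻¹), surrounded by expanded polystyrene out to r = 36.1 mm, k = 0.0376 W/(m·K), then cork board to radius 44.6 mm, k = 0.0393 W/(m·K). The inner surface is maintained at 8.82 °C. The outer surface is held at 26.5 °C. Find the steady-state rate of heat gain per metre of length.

Q' = 5.44 W/m

Series thermal resistances, inner to outer:
  R'_cast iron = ln(0.0205/0.0192)/(2πk) = 0.06551/(2π·49.1) = 2.124×10^-4 m·K/W
  R'_expanded polystyrene = ln(0.0361/0.0205)/(2πk) = 0.5659/(2π·0.0376) = 2.395 m·K/W
  R'_cork board = ln(0.0446/0.0361)/(2πk) = 0.2114/(2π·0.0393) = 0.8563 m·K/W
ΣR = 2.124×10^-4 + 2.395 + 0.8563 = 3.252 m·K/W
Q' = ΔT/ΣR = (8.82 °C − 26.5 °C)/3.252 = -5.44 W/m
(Negative Q' ⇒ heat flows inward; heat gain = 5.44 W/m.)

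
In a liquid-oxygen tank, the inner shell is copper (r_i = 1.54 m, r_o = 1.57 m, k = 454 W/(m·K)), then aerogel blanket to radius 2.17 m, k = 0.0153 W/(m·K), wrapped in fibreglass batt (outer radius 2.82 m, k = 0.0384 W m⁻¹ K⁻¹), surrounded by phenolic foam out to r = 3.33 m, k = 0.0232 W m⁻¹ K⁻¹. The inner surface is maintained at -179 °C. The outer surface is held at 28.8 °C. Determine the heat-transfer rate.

Resistance network (inner→outer):
  R_copper = (1/1.54 − 1/1.57)/(4πk) = 0.01241/(4π·454) = 2.175×10^-6 K/W
  R_aerogel blanket = (1/1.57 − 1/2.17)/(4πk) = 0.1761/(4π·0.0153) = 0.9160 K/W
  R_fibreglass batt = (1/2.17 − 1/2.82)/(4πk) = 0.1062/(4π·0.0384) = 0.2201 K/W
  R_phenolic foam = (1/2.82 − 1/3.33)/(4πk) = 0.05431/(4π·0.0232) = 0.1863 K/W
ΣR = 2.175×10^-6 + 0.9160 + 0.2201 + 0.1863 = 1.322 K/W
Q = ΔT/ΣR = (-179 °C − 28.8 °C)/1.322 = -157 W
(Negative Q ⇒ heat flows inward; heat gain = 157 W.)

Q = 157 W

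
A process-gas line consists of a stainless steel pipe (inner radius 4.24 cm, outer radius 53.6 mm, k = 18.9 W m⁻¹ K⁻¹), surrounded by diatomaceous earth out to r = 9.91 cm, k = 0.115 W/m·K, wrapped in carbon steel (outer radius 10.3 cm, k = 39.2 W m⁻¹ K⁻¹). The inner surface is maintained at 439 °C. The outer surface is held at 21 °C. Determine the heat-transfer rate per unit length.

Q' = 490 W/m

Resistance network (inner→outer):
  R'_stainless steel = ln(0.0536/0.0424)/(2πk) = 0.2344/(2π·18.9) = 0.001974 m·K/W
  R'_diatomaceous earth = ln(0.0991/0.0536)/(2πk) = 0.6146/(2π·0.115) = 0.8506 m·K/W
  R'_carbon steel = ln(0.103/0.0991)/(2πk) = 0.03860/(2π·39.2) = 1.567×10^-4 m·K/W
ΣR = 0.001974 + 0.8506 + 1.567×10^-4 = 0.8527 m·K/W
Q' = ΔT/ΣR = (439 °C − 21 °C)/0.8527 = 490 W/m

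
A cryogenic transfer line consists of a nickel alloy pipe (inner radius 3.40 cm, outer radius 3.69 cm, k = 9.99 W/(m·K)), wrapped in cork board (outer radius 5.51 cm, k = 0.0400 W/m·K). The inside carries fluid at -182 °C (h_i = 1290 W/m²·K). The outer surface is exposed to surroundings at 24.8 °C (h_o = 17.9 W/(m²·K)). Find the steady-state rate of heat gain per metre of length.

Series thermal resistances, inner to outer:
  R'_conv,in = 1/(2πr h) = 1/(2π·0.0340·1290) = 0.003629 m·K/W
  R'_nickel alloy = ln(0.0369/0.0340)/(2πk) = 0.08185/(2π·9.99) = 0.001304 m·K/W
  R'_cork board = ln(0.0551/0.0369)/(2πk) = 0.4009/(2π·0.0400) = 1.595 m·K/W
  R'_conv,out = 1/(2πr h) = 1/(2π·0.0551·17.9) = 0.1614 m·K/W
ΣR = 0.003629 + 0.001304 + 1.595 + 0.1614 = 1.761 m·K/W
Q' = ΔT/ΣR = (-182 °C − 24.8 °C)/1.761 = -117 W/m
(Negative Q' ⇒ heat flows inward; heat gain = 117 W/m.)

Q' = 117 W/m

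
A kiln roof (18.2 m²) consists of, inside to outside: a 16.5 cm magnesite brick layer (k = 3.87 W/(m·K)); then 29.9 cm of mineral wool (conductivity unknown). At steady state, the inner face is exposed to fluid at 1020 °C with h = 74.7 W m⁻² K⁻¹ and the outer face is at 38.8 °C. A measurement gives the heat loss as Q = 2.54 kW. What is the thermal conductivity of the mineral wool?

ΣR = ΔT/Q = |1020 − 38.8|/2540 = 0.3863 K/W
Known resistances:
  R_conv,in = 1/(hA) = 1/(74.7·18.2) = 7.355×10^-4 K/W
  R_magnesite brick = L/(kA) = 0.165/(3.87·18.2) = 0.002343 K/W
R_mineral wool = ΣR − ΣR_known = 0.3863 − 0.003079 = 0.3832 K/W
L/(kA) = 0.3832 ⇒ k = 0.299/(0.3832·18.2) = 0.0429 W/m·K

k = 0.0429 W/m·K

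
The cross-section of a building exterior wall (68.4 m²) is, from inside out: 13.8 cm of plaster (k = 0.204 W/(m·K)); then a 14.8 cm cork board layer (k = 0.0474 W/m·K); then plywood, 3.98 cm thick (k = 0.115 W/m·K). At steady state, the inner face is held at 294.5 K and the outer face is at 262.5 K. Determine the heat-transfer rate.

Q = 528 W

Resistance network (inner→outer):
  R_plaster = L/(kA) = 0.138/(0.204·68.4) = 0.009890 K/W
  R_cork board = L/(kA) = 0.148/(0.0474·68.4) = 0.04565 K/W
  R_plywood = L/(kA) = 0.0398/(0.115·68.4) = 0.005060 K/W
ΣR = 0.009890 + 0.04565 + 0.005060 = 0.06060 K/W
Q = ΔT/ΣR = (294.5 K − 262.5 K)/0.06060 = 528 W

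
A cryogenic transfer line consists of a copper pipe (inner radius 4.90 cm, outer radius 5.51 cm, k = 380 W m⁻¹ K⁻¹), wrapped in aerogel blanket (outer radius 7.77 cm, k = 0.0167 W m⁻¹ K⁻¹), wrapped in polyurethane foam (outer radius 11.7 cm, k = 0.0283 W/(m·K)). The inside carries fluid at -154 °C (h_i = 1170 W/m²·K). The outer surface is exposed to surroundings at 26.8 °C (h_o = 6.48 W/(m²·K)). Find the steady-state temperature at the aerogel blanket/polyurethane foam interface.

T = -51.6 °C

Resistance network (inner→outer):
  R'_conv,in = 1/(2πr h) = 1/(2π·0.0490·1170) = 0.002776 m·K/W
  R'_copper = ln(0.0551/0.0490)/(2πk) = 0.1173/(2π·380) = 4.914×10^-5 m·K/W
  R'_aerogel blanket = ln(0.0777/0.0551)/(2πk) = 0.3437/(2π·0.0167) = 3.276 m·K/W
  R'_polyurethane foam = ln(0.117/0.0777)/(2πk) = 0.4093/(2π·0.0283) = 2.302 m·K/W
  R'_conv,out = 1/(2πr h) = 1/(2π·0.117·6.48) = 0.2099 m·K/W
ΣR = 0.002776 + 4.914×10^-5 + 3.276 + 2.302 + 0.2099 = 5.791 m·K/W
Q' = ΔT/ΣR = (-154 °C − 26.8 °C)/5.791 = -31.22 W/m
From the inner boundary to the aerogel blanket/polyurethane foam interface, ΣR_partial = 3.279 m·K/W.
T_interface = T_in − Q'·ΣR_partial = -154 °C − (-31.22)(3.279) = -51.6 °C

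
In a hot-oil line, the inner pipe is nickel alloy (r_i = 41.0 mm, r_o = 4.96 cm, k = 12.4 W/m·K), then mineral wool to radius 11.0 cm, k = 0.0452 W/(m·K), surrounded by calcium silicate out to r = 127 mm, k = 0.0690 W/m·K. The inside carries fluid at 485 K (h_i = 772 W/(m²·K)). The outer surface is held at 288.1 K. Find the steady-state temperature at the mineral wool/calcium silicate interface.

T = 308.9 K

Treat each layer as a resistance in series:
  R'_conv,in = 1/(2πr h) = 1/(2π·0.0410·772) = 0.005028 m·K/W
  R'_nickel alloy = ln(0.0496/0.0410)/(2πk) = 0.1904/(2π·12.4) = 0.002444 m·K/W
  R'_mineral wool = ln(0.110/0.0496)/(2πk) = 0.7965/(2π·0.0452) = 2.805 m·K/W
  R'_calcium silicate = ln(0.127/0.110)/(2πk) = 0.1437/(2π·0.0690) = 0.3315 m·K/W
ΣR = 0.005028 + 0.002444 + 2.805 + 0.3315 = 3.144 m·K/W
Q' = ΔT/ΣR = (485 K − 288.1 K)/3.144 = 62.63 W/m
From the inner boundary to the mineral wool/calcium silicate interface, ΣR_partial = 2.812 m·K/W.
T_interface = T_in − Q'·ΣR_partial = 485 K − (62.63)(2.812) = 308.9 K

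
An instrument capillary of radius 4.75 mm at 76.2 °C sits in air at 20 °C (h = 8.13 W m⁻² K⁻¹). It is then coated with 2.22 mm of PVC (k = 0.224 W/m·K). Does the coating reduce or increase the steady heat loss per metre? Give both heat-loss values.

increases: 13.6 → 18.2 W/m

Critical radius for a cylinder: r_cr = k/h = 0.0276 m = 2.76 cm.
Outer radius after coating: r₂ = 0.00475 + 0.00222 = 0.00697 m.
Since r₁ < r_cr and r₂ ≤ r_cr, the coating moves toward the maximum at r_cr — heat loss rises.
Bare: R = 1/(2πr₁h) = 4.121 m·K/W; Q = 56.2/4.121 = 13.6 W/m.
Coated: R = R_cond + R_conv = 3.081 m·K/W; Q = 56.2/3.081 = 18.2 W/m.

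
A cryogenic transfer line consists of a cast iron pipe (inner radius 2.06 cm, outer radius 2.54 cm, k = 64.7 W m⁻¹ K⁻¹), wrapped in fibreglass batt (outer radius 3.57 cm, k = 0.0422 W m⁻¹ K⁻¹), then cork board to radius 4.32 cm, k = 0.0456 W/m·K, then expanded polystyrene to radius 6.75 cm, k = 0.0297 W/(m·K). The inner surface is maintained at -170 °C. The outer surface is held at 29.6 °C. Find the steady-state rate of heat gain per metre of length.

Series thermal resistances, inner to outer:
  R'_cast iron = ln(0.0254/0.0206)/(2πk) = 0.2095/(2π·64.7) = 5.152×10^-4 m·K/W
  R'_fibreglass batt = ln(0.0357/0.0254)/(2πk) = 0.3404/(2π·0.0422) = 1.284 m·K/W
  R'_cork board = ln(0.0432/0.0357)/(2πk) = 0.1907/(2π·0.0456) = 0.6656 m·K/W
  R'_expanded polystyrene = ln(0.0675/0.0432)/(2πk) = 0.4463/(2π·0.0297) = 2.392 m·K/W
ΣR = 5.152×10^-4 + 1.284 + 0.6656 + 2.392 = 4.342 m·K/W
Q' = ΔT/ΣR = (-170 °C − 29.6 °C)/4.342 = -46.0 W/m
(Negative Q' ⇒ heat flows inward; heat gain = 46.0 W/m.)

Q' = 46.0 W/m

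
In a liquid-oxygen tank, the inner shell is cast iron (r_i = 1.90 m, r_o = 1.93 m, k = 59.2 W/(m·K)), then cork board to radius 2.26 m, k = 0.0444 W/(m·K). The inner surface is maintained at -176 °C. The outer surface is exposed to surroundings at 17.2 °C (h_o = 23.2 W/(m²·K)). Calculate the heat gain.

Treat each layer as a resistance in series:
  R_cast iron = (1/1.90 − 1/1.93)/(4πk) = 0.008181/(4π·59.2) = 1.100×10^-5 K/W
  R_cork board = (1/1.93 − 1/2.26)/(4πk) = 0.07566/(4π·0.0444) = 0.1356 K/W
  R_conv,out = 1/(4πr²h) = 1/(4π·2.26²·23.2) = 6.716×10^-4 K/W
ΣR = 1.100×10^-5 + 0.1356 + 6.716×10^-4 = 0.1363 K/W
Q = ΔT/ΣR = (-176 °C − 17.2 °C)/0.1363 = -1420 W
(Negative Q ⇒ heat flows inward; heat gain = 1420 W.)

Q = 1420 W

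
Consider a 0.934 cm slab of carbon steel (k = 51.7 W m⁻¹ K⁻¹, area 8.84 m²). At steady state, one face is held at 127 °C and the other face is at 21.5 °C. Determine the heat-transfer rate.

Q = kA·ΔT/L = 51.7 × 8.84 × |127 °C − 21.5 °C| / 0.00934 = 5.16×10^6 W

Q = 5.16×10^6 W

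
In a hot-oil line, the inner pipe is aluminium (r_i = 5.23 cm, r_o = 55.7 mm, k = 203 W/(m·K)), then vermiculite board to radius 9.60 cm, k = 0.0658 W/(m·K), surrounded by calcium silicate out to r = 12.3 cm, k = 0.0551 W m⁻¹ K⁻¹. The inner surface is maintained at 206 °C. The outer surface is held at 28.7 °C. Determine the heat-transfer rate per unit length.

Series thermal resistances, inner to outer:
  R'_aluminium = ln(0.0557/0.0523)/(2πk) = 0.06298/(2π·203) = 4.938×10^-5 m·K/W
  R'_vermiculite board = ln(0.0960/0.0557)/(2πk) = 0.5444/(2π·0.0658) = 1.317 m·K/W
  R'_calcium silicate = ln(0.123/0.0960)/(2πk) = 0.2478/(2π·0.0551) = 0.7159 m·K/W
ΣR = 4.938×10^-5 + 1.317 + 0.7159 = 2.033 m·K/W
Q' = ΔT/ΣR = (206 °C − 28.7 °C)/2.033 = 87.2 W/m

Q' = 87.2 W/m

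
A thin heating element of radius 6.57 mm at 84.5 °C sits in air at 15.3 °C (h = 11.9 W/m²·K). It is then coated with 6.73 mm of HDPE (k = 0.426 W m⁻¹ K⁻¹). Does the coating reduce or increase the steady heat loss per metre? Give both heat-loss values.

increases: 34.0 → 54.5 W/m

Critical radius for a cylinder: r_cr = k/h = 0.0358 m = 3.58 cm.
Outer radius after coating: r₂ = 0.00657 + 0.00673 = 0.01330 m.
Since r₁ < r_cr and r₂ ≤ r_cr, the coating moves toward the maximum at r_cr — heat loss rises.
Bare: R = 1/(2πr₁h) = 2.036 m·K/W; Q = 69.2/2.036 = 34.0 W/m.
Coated: R = R_cond + R_conv = 1.269 m·K/W; Q = 69.2/1.269 = 54.5 W/m.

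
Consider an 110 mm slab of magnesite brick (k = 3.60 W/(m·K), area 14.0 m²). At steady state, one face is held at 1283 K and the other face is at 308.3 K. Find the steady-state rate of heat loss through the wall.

Q = 447 kW

Q = kA·ΔT/L = 3.60 × 14.0 × |1283 K − 308.3 K| / 0.110 = 4.47×10^5 W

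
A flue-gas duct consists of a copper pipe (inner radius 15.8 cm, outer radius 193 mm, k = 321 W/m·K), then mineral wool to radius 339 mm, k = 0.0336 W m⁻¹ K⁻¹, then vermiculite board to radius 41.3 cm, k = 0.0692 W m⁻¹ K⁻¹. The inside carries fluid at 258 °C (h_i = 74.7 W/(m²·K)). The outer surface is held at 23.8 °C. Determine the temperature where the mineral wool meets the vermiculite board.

T = 57.7 °C

Treat each layer as a resistance in series:
  R'_conv,in = 1/(2πr h) = 1/(2π·0.158·74.7) = 0.01348 m·K/W
  R'_copper = ln(0.193/0.158)/(2πk) = 0.2001/(2π·321) = 9.921×10^-5 m·K/W
  R'_mineral wool = ln(0.339/0.193)/(2πk) = 0.5633/(2π·0.0336) = 2.668 m·K/W
  R'_vermiculite board = ln(0.413/0.339)/(2πk) = 0.1974/(2π·0.0692) = 0.4541 m·K/W
ΣR = 0.01348 + 9.921×10^-5 + 2.668 + 0.4541 = 3.136 m·K/W
Q' = ΔT/ΣR = (258 °C − 23.8 °C)/3.136 = 74.68 W/m
From the inner boundary to the mineral wool/vermiculite board interface, ΣR_partial = 2.682 m·K/W.
T_interface = T_in − Q'·ΣR_partial = 258 °C − (74.68)(2.682) = 57.7 °C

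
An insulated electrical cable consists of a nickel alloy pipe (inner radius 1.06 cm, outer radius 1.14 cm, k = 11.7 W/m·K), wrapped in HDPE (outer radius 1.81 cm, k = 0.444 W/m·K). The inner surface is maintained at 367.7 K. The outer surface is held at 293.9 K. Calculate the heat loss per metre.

Q' = 443 W/m

Resistance network (inner→outer):
  R'_nickel alloy = ln(0.0114/0.0106)/(2πk) = 0.07276/(2π·11.7) = 9.897×10^-4 m·K/W
  R'_HDPE = ln(0.0181/0.0114)/(2πk) = 0.4623/(2π·0.444) = 0.1657 m·K/W
ΣR = 9.897×10^-4 + 0.1657 = 0.1667 m·K/W
Q' = ΔT/ΣR = (367.7 K − 293.9 K)/0.1667 = 443 W/m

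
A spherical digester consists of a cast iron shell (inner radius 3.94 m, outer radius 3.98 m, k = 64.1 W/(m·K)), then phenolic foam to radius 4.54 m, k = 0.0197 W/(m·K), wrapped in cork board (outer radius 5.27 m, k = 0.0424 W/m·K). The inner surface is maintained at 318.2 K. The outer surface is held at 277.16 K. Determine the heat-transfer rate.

Q = 225 W

Resistance network (inner→outer):
  R_cast iron = (1/3.94 − 1/3.98)/(4πk) = 0.002551/(4π·64.1) = 3.167×10^-6 K/W
  R_phenolic foam = (1/3.98 − 1/4.54)/(4πk) = 0.03099/(4π·0.0197) = 0.1252 K/W
  R_cork board = (1/4.54 − 1/5.27)/(4πk) = 0.03051/(4π·0.0424) = 0.05726 K/W
ΣR = 3.167×10^-6 + 0.1252 + 0.05726 = 0.1825 K/W
Q = ΔT/ΣR = (318.2 K − 277.16 K)/0.1825 = 225 W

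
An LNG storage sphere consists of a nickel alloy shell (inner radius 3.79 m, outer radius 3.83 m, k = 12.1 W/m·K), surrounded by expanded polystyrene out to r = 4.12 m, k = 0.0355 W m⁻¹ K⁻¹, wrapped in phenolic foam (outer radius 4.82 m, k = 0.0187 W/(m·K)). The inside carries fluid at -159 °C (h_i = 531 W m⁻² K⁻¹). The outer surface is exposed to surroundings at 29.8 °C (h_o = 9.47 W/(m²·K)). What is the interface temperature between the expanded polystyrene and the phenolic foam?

Resistance network (inner→outer):
  R_conv,in = 1/(4πr²h) = 1/(4π·3.79²·531) = 1.043×10^-5 K/W
  R_nickel alloy = (1/3.79 − 1/3.83)/(4πk) = 0.002756/(4π·12.1) = 1.812×10^-5 K/W
  R_expanded polystyrene = (1/3.83 − 1/4.12)/(4πk) = 0.01838/(4π·0.0355) = 0.04120 K/W
  R_phenolic foam = (1/4.12 − 1/4.82)/(4πk) = 0.03525/(4π·0.0187) = 0.1500 K/W
  R_conv,out = 1/(4πr²h) = 1/(4π·4.82²·9.47) = 3.617×10^-4 K/W
ΣR = 1.043×10^-5 + 1.812×10^-5 + 0.04120 + 0.1500 + 3.617×10^-4 = 0.1916 K/W
Q = ΔT/ΣR = (-159 °C − 29.8 °C)/0.1916 = -985.4 W
From the inner boundary to the expanded polystyrene/phenolic foam interface, ΣR_partial = 0.04123 K/W.
T_interface = T_in − Q·ΣR_partial = -159 °C − (-985.4)(0.04123) = -118 °C

T = -118 °C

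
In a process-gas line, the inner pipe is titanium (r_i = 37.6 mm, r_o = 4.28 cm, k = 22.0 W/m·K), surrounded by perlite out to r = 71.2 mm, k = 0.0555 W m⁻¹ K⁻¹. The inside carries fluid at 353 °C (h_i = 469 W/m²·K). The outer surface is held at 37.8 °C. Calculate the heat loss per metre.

Q' = 214 W/m

Treat each layer as a resistance in series:
  R'_conv,in = 1/(2πr h) = 1/(2π·0.0376·469) = 0.009025 m·K/W
  R'_titanium = ln(0.0428/0.0376)/(2πk) = 0.1295/(2π·22.0) = 9.371×10^-4 m·K/W
  R'_perlite = ln(0.0712/0.0428)/(2πk) = 0.5090/(2π·0.0555) = 1.460 m·K/W
ΣR = 0.009025 + 9.371×10^-4 + 1.460 = 1.470 m·K/W
Q' = ΔT/ΣR = (353 °C − 37.8 °C)/1.470 = 214 W/m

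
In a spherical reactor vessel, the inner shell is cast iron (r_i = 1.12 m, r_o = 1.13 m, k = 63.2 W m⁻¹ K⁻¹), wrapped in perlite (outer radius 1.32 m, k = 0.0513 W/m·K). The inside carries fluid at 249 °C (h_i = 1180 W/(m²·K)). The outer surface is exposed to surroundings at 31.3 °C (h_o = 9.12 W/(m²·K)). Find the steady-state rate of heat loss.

Treat each layer as a resistance in series:
  R_conv,in = 1/(4πr²h) = 1/(4π·1.12²·1180) = 5.376×10^-5 K/W
  R_cast iron = (1/1.12 − 1/1.13)/(4πk) = 0.007901/(4π·63.2) = 9.949×10^-6 K/W
  R_perlite = (1/1.13 − 1/1.32)/(4πk) = 0.1274/(4π·0.0513) = 0.1976 K/W
  R_conv,out = 1/(4πr²h) = 1/(4π·1.32²·9.12) = 0.005008 K/W
ΣR = 5.376×10^-5 + 9.949×10^-6 + 0.1976 + 0.005008 = 0.2027 K/W
Q = ΔT/ΣR = (249 °C − 31.3 °C)/0.2027 = 1070 W

Q = 1070 W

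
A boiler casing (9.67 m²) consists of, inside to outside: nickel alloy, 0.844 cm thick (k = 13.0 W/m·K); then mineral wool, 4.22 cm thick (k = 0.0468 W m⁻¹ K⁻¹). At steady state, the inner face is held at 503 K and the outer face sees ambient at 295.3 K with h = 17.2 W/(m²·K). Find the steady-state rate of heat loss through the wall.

Q = 2.09 kW

Series thermal resistances, inner to outer:
  R_nickel alloy = L/(kA) = 0.00844/(13.0·9.67) = 6.714×10^-5 K/W
  R_mineral wool = L/(kA) = 0.0422/(0.0468·9.67) = 0.09325 K/W
  R_conv,out = 1/(hA) = 1/(17.2·9.67) = 0.006012 K/W
ΣR = 6.714×10^-5 + 0.09325 + 0.006012 = 0.09933 K/W
Q = ΔT/ΣR = (503 K − 295.3 K)/0.09933 = 2090 W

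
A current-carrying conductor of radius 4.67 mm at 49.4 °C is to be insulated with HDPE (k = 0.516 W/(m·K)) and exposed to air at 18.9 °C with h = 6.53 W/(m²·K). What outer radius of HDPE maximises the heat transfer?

For a cylinder, r_cr = k_ins/h = 0.516/6.53 = 0.0790 m = 7.90 cm

r_cr = 7.90 cm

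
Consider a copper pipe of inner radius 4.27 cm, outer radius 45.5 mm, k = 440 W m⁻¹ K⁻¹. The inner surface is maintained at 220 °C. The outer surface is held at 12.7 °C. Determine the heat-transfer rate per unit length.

Q' = 2πk·ΔT/ln(r₂/r₁) = 2π × 440 × 207.3 / ln(0.0455/0.0427) = 9.02×10^6 W/m

Q' = 9020 kW/m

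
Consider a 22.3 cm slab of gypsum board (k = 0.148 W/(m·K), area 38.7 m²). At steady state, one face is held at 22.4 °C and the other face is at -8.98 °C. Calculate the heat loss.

Q = kA·ΔT/L = 0.148 × 38.7 × |22.4 °C − -8.98 °C| / 0.223 = 806 W

Q = 806 W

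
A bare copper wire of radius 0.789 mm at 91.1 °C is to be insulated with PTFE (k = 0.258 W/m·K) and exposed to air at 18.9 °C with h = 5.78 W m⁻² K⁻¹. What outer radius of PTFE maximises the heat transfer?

r_cr = 4.46 cm

For a cylinder, r_cr = k_ins/h = 0.258/5.78 = 0.0446 m = 4.46 cm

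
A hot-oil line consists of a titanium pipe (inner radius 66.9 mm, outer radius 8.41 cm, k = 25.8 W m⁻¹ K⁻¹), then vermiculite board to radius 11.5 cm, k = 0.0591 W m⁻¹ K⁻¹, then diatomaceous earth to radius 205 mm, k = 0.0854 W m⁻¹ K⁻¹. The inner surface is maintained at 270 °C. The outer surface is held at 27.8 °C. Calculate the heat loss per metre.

Series thermal resistances, inner to outer:
  R'_titanium = ln(0.0841/0.0669)/(2πk) = 0.2288/(2π·25.8) = 0.001411 m·K/W
  R'_vermiculite board = ln(0.115/0.0841)/(2πk) = 0.3129/(2π·0.0591) = 0.8427 m·K/W
  R'_diatomaceous earth = ln(0.205/0.115)/(2πk) = 0.5781/(2π·0.0854) = 1.077 m·K/W
ΣR = 0.001411 + 0.8427 + 1.077 = 1.921 m·K/W
Q' = ΔT/ΣR = (270 °C − 27.8 °C)/1.921 = 126 W/m

Q' = 126 W/m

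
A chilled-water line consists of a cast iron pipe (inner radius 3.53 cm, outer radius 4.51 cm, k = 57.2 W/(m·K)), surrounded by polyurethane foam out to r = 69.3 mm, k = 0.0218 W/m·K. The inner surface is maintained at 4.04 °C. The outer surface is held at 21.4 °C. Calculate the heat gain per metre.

Resistance network (inner→outer):
  R'_cast iron = ln(0.0451/0.0353)/(2πk) = 0.2450/(2π·57.2) = 6.817×10^-4 m·K/W
  R'_polyurethane foam = ln(0.0693/0.0451)/(2πk) = 0.4296/(2π·0.0218) = 3.136 m·K/W
ΣR = 6.817×10^-4 + 3.136 = 3.137 m·K/W
Q' = ΔT/ΣR = (4.04 °C − 21.4 °C)/3.137 = -5.53 W/m
(Negative Q' ⇒ heat flows inward; heat gain = 5.53 W/m.)

Q' = 5.53 W/m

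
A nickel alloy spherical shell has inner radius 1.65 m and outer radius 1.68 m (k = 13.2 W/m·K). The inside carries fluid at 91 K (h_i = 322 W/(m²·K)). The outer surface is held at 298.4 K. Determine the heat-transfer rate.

Resistance network (inner→outer):
  R_conv,in = 1/(4πr²h) = 1/(4π·1.65²·322) = 9.078×10^-5 K/W
  R_nickel alloy = (1/1.65 − 1/1.68)/(4πk) = 0.01082/(4π·13.2) = 6.524×10^-5 K/W
ΣR = 9.078×10^-5 + 6.524×10^-5 = 1.560×10^-4 K/W
Q = ΔT/ΣR = (91 K − 298.4 K)/1.560×10^-4 = -1.33×10^6 W
(Negative Q ⇒ heat flows inward; heat gain = 1.33×10^6 W.)

Q = 1330 kW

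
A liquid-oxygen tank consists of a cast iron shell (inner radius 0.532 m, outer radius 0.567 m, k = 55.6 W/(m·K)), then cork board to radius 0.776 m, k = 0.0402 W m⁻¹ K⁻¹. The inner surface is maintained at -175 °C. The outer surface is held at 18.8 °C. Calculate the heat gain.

Q = 206 W

Treat each layer as a resistance in series:
  R_cast iron = (1/0.532 − 1/0.567)/(4πk) = 0.1160/(4π·55.6) = 1.661×10^-4 K/W
  R_cork board = (1/0.567 − 1/0.776)/(4πk) = 0.4750/(4π·0.0402) = 0.9403 K/W
ΣR = 1.661×10^-4 + 0.9403 = 0.9405 K/W
Q = ΔT/ΣR = (-175 °C − 18.8 °C)/0.9405 = -206 W
(Negative Q ⇒ heat flows inward; heat gain = 206 W.)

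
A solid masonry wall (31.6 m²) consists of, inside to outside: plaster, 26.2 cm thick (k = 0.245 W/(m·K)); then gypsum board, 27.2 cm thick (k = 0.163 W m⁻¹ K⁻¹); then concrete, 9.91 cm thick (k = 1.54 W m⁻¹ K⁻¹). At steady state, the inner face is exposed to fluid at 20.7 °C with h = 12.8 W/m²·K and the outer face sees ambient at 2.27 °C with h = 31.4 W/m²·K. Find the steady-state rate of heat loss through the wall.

Resistance network (inner→outer):
  R_conv,in = 1/(hA) = 1/(12.8·31.6) = 0.002472 K/W
  R_plaster = L/(kA) = 0.262/(0.245·31.6) = 0.03384 K/W
  R_gypsum board = L/(kA) = 0.272/(0.163·31.6) = 0.05281 K/W
  R_concrete = L/(kA) = 0.0991/(1.54·31.6) = 0.002036 K/W
  R_conv,out = 1/(hA) = 1/(31.4·31.6) = 0.001008 K/W
ΣR = 0.002472 + 0.03384 + 0.05281 + 0.002036 + 0.001008 = 0.09217 K/W
Q = ΔT/ΣR = (20.7 °C − 2.27 °C)/0.09217 = 200 W

Q = 200 W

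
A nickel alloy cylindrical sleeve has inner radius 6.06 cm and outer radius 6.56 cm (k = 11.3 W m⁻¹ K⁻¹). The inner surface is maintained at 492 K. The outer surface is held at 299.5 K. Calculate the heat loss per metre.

Q' = 2πk·ΔT/ln(r₂/r₁) = 2π × 11.3 × 192.5 / ln(0.0656/0.0606) = 1.72×10^5 W/m

Q' = 172 kW/m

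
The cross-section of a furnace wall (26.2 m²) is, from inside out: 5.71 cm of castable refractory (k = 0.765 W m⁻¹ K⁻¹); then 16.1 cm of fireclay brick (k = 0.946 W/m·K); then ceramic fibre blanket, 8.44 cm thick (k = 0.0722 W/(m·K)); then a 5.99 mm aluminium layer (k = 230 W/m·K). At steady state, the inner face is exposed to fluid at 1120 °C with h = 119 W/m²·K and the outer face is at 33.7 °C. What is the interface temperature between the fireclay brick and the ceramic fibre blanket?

T = 927 °C

Resistance network (inner→outer):
  R_conv,in = 1/(hA) = 1/(119·26.2) = 3.207×10^-4 K/W
  R_castable refractory = L/(kA) = 0.0571/(0.765·26.2) = 0.002849 K/W
  R_fireclay brick = L/(kA) = 0.161/(0.946·26.2) = 0.006496 K/W
  R_ceramic fibre blanket = L/(kA) = 0.0844/(0.0722·26.2) = 0.04462 K/W
  R_aluminium = L/(kA) = 0.00599/(230·26.2) = 9.940×10^-7 K/W
ΣR = 3.207×10^-4 + 0.002849 + 0.006496 + 0.04462 + 9.940×10^-7 = 0.05429 K/W
Q = ΔT/ΣR = (1120 °C − 33.7 °C)/0.05429 = 20010 W
From the inner boundary to the fireclay brick/ceramic fibre blanket interface, ΣR_partial = 0.009666 K/W.
T_interface = T_in − Q·ΣR_partial = 1120 °C − (20010)(0.009666) = 927 °C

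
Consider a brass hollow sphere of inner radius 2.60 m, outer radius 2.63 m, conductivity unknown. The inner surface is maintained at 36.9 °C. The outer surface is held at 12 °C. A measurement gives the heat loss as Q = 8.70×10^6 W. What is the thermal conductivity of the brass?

ΣR = ΔT/Q = |36.9 − 12|/8.70×10^6 = 2.862×10^-6 K/W
(1/r₁−1/r₂)/(4πk) = 2.862×10^-6 ⇒ k = 0.004387/(4π·2.862×10^-6) = 122 W/m·K

k = 122 W/m·K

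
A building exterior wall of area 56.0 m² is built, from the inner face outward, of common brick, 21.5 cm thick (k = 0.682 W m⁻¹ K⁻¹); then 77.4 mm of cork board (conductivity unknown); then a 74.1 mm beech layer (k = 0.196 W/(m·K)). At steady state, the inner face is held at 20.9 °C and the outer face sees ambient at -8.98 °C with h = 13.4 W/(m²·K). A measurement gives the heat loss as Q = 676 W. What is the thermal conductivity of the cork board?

ΣR = ΔT/Q = |20.9 − -8.98|/676 = 0.04420 K/W
Known resistances:
  R_common brick = L/(kA) = 0.215/(0.682·56.0) = 0.005629 K/W
  R_beech = L/(kA) = 0.0741/(0.196·56.0) = 0.006751 K/W
  R_conv,out = 1/(hA) = 1/(13.4·56.0) = 0.001333 K/W
R_cork board = ΣR − ΣR_known = 0.04420 − 0.01371 = 0.03049 K/W
L/(kA) = 0.03049 ⇒ k = 0.0774/(0.03049·56.0) = 0.0453 W/m·K

k = 0.0453 W/m·K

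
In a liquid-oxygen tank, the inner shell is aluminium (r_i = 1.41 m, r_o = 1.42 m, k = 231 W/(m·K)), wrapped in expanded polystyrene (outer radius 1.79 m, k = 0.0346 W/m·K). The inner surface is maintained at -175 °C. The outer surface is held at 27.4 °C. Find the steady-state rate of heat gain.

Resistance network (inner→outer):
  R_aluminium = (1/1.41 − 1/1.42)/(4πk) = 0.004995/(4π·231) = 1.721×10^-6 K/W
  R_expanded polystyrene = (1/1.42 − 1/1.79)/(4πk) = 0.1456/(4π·0.0346) = 0.3348 K/W
ΣR = 1.721×10^-6 + 0.3348 = 0.3348 K/W
Q = ΔT/ΣR = (-175 °C − 27.4 °C)/0.3348 = -605 W
(Negative Q ⇒ heat flows inward; heat gain = 605 W.)

Q = 605 W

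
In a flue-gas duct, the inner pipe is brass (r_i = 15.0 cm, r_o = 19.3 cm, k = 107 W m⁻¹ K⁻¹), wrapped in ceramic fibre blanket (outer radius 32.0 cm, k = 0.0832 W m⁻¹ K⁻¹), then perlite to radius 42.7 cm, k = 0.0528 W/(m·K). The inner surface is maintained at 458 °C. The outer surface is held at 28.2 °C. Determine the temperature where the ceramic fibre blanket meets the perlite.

T = 232 °C

Series thermal resistances, inner to outer:
  R'_brass = ln(0.193/0.150)/(2πk) = 0.2521/(2π·107) = 3.749×10^-4 m·K/W
  R'_ceramic fibre blanket = ln(0.320/0.193)/(2πk) = 0.5056/(2π·0.0832) = 0.9672 m·K/W
  R'_perlite = ln(0.427/0.320)/(2πk) = 0.2885/(2π·0.0528) = 0.8695 m·K/W
ΣR = 3.749×10^-4 + 0.9672 + 0.8695 = 1.837 m·K/W
Q' = ΔT/ΣR = (458 °C − 28.2 °C)/1.837 = 234.0 W/m
From the inner boundary to the ceramic fibre blanket/perlite interface, ΣR_partial = 0.9676 m·K/W.
T_interface = T_in − Q'·ΣR_partial = 458 °C − (234.0)(0.9676) = 232 °C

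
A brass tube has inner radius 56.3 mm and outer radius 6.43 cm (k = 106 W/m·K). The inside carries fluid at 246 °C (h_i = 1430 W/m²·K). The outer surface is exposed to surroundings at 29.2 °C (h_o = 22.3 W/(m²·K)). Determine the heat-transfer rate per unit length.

Q' = 1920 W/m

Treat each layer as a resistance in series:
  R'_conv,in = 1/(2πr h) = 1/(2π·0.0563·1430) = 0.001977 m·K/W
  R'_brass = ln(0.0643/0.0563)/(2πk) = 0.1329/(2π·106) = 1.995×10^-4 m·K/W
  R'_conv,out = 1/(2πr h) = 1/(2π·0.0643·22.3) = 0.1110 m·K/W
ΣR = 0.001977 + 1.995×10^-4 + 0.1110 = 0.1132 m·K/W
Q' = ΔT/ΣR = (246 °C − 29.2 °C)/0.1132 = 1920 W/m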